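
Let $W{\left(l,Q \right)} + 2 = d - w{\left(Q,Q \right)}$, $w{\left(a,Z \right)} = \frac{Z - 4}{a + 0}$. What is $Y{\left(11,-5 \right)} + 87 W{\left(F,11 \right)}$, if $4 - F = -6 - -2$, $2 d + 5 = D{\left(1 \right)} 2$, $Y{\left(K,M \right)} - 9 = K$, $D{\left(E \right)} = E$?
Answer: $- \frac{7477}{22} \approx -339.86$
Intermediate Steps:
$Y{\left(K,M \right)} = 9 + K$
$w{\left(a,Z \right)} = \frac{-4 + Z}{a}$
$d = - \frac{3}{2}$ ($d = - \frac{5}{2} + \frac{1 \cdot 2}{2} = - \frac{5}{2} + \frac{1}{2} \cdot 2 = - \frac{5}{2} + 1 = - \frac{3}{2} \approx -1.5$)
$F = 8$ ($F = 4 - \left(-6 - -2\right) = 4 - \left(-6 + 2\right) = 4 - -4 = 4 + 4 = 8$)
$W{\left(l,Q \right)} = - \frac{7}{2} - \frac{-4 + Q}{Q}$ ($W{\left(l,Q \right)} = -2 - \left(\frac{3}{2} + \frac{-4 + Q}{Q}\right) = - \frac{7}{2} - \frac{-4 + Q}{Q}$)
$Y{\left(11,-5 \right)} + 87 W{\left(F,11 \right)} = \left(9 + 11\right) + 87 \left(- \frac{9}{2} + \frac{4}{11}\right) = 20 + 87 \left(- \frac{9}{2} + 4 \cdot \frac{1}{11}\right) = 20 + 87 \left(- \frac{9}{2} + \frac{4}{11}\right) = 20 + 87 \left(- \frac{91}{22}\right) = 20 - \frac{7917}{22} = - \frac{7477}{22}$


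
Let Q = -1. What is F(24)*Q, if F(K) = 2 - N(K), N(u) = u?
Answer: 22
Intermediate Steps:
F(K) = 2 - K
F(24)*Q = (2 - 1*24)*(-1) = (2 - 24)*(-1) = -22*(-1) = 22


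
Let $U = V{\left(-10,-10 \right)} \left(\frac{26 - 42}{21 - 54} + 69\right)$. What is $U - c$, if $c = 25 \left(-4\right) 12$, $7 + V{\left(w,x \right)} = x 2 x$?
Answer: $\frac{482149}{33} \approx 14611.0$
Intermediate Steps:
$V{\left(w,x \right)} = -7 + 2 x^{2}$ ($V{\left(w,x \right)} = -7 + x 2 x = -7 + 2 x x = -7 + 2 x^{2}$)
$c = -1200$ ($c = \left(-100\right) 12 = -1200$)
$U = \frac{442549}{33}$ ($U = \left(-7 + 2 \left(-10\right)^{2}\right) \left(\frac{26 - 42}{21 - 54} + 69\right) = \left(-7 + 2 \cdot 100\right) \left(- \frac{16}{-33} + 69\right) = \left(-7 + 200\right) \left(\left(-16\right) \left(- \frac{1}{33}\right) + 69\right) = 193 \left(\frac{16}{33} + 69\right) = 193 \cdot \frac{2293}{33} = \frac{442549}{33} \approx 13411.0$)
$U - c = \frac{442549}{33} - -1200 = \frac{442549}{33} + 1200 = \frac{482149}{33}$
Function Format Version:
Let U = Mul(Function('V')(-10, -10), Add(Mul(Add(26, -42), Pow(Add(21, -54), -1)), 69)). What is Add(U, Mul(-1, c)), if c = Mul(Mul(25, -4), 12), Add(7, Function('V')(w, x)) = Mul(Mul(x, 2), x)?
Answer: Rational(482149, 33) ≈ 14611.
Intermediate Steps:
Function('V')(w, x) = Add(-7, Mul(2, Pow(x, 2))) (Function('V')(w, x) = Add(-7, Mul(Mul(x, 2), x)) = Add(-7, Mul(Mul(2, x), x)) = Add(-7, Mul(2, Pow(x, 2))))
c = -1200 (c = Mul(-100, 12) = -1200)
U = Rational(442549, 33) (U = Mul(Add(-7, Mul(2, Pow(-10, 2))), Add(Mul(Add(26, -42), Pow(Add(21, -54), -1)), 69)) = Mul(Add(-7, Mul(2, 100)), Add(Mul(-16, Pow(-33, -1)), 69)) = Mul(Add(-7, 200), Add(Mul(-16, Rational(-1, 33)), 69)) = Mul(193, Add(Rational(16, 33), 69)) = Mul(193, Rational(2293, 33)) = Rational(442549, 33) ≈ 13411.)
Add(U, Mul(-1, c)) = Add(Rational(442549, 33), Mul(-1, -1200)) = Add(Rational(442549, 33), 1200) = Rational(482149, 33)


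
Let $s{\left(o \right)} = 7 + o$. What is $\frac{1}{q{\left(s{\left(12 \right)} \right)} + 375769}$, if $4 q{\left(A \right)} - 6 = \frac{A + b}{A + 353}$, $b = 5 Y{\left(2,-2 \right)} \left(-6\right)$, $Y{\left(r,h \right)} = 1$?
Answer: $\frac{1488}{559146493} \approx 2.6612 \cdot 10^{-6}$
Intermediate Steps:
$b = -30$ ($b = 5 \cdot 1 \left(-6\right) = 5 \left(-6\right) = -30$)
$q{\left(A \right)} = \frac{3}{2} + \frac{-30 + A}{4 \left(353 + A\right)}$ ($q{\left(A \right)} = \frac{3}{2} + \frac{\left(A - 30\right) \frac{1}{A + 353}}{4} = \frac{3}{2} + \frac{\left(-30 + A\right) \frac{1}{353 + A}}{4} = \frac{3}{2} + \frac{\frac{1}{353 + A} \left(-30 + A\right)}{4} = \frac{3}{2} + \frac{-30 + A}{4 \left(353 + A\right)}$)
$\frac{1}{q{\left(s{\left(12 \right)} \right)} + 375769} = \frac{1}{\frac{2088 + 7 \left(7 + 12\right)}{4 \left(353 + \left(7 + 12\right)\right)} + 375769} = \frac{1}{\frac{2088 + 7 \cdot 19}{4 \left(353 + 19\right)} + 375769} = \frac{1}{\frac{2088 + 133}{4 \cdot 372} + 375769} = \frac{1}{\frac{1}{4} \cdot \frac{1}{372} \cdot 2221 + 375769} = \frac{1}{\frac{2221}{1488} + 375769} = \frac{1}{\frac{559146493}{1488}} = \frac{1488}{559146493}$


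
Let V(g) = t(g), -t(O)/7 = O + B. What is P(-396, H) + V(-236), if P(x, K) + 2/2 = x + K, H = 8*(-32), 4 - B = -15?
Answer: 866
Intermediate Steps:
B = 19 (B = 4 - 1*(-15) = 4 + 15 = 19)
t(O) = -133 - 7*O (t(O) = -7*(O + 19) = -7*(19 + O) = -133 - 7*O)
V(g) = -133 - 7*g
H = -256
P(x, K) = -1 + K + x (P(x, K) = -1 + (x + K) = -1 + (K + x) = -1 + K + x)
P(-396, H) + V(-236) = (-1 - 256 - 396) + (-133 - 7*(-236)) = -653 + (-133 + 1652) = -653 + 1519 = 866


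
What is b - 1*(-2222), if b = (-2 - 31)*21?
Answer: 1529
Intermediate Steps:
b = -693 (b = -33*21 = -693)
b - 1*(-2222) = -693 - 1*(-2222) = -693 + 2222 = 1529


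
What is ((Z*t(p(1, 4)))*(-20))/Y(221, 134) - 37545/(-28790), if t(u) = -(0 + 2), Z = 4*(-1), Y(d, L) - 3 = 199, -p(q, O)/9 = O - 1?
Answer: 297769/581558 ≈ 0.51202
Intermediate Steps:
p(q, O) = 9 - 9*O (p(q, O) = -9*(O - 1) = -9*(-1 + O) = 9 - 9*O)
Y(d, L) = 202 (Y(d, L) = 3 + 199 = 202)
Z = -4
t(u) = -2 (t(u) = -1*2 = -2)
((Z*t(p(1, 4)))*(-20))/Y(221, 134) - 37545/(-28790) = (-4*(-2)*(-20))/202 - 37545/(-28790) = (8*(-20))*(1/202) - 37545*(-1/28790) = -160*1/202 + 7509/5758 = -80/101 + 7509/5758 = 297769/581558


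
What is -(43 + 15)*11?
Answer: -638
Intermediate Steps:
-(43 + 15)*11 = -58*11 = -1*638 = -638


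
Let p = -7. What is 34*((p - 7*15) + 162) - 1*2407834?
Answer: -2406134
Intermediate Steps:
34*((p - 7*15) + 162) - 1*2407834 = 34*((-7 - 7*15) + 162) - 1*2407834 = 34*((-7 - 105) + 162) - 2407834 = 34*(-112 + 162) - 2407834 = 34*50 - 2407834 = 1700 - 2407834 = -2406134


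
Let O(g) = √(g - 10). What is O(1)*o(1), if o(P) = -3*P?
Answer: -9*I ≈ -9.0*I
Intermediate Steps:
O(g) = √(-10 + g)
O(1)*o(1) = √(-10 + 1)*(-3*1) = √(-9)*(-3) = (3*I)*(-3) = -9*I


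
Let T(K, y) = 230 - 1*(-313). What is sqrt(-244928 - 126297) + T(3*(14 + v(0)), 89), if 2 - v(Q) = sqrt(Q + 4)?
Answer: 543 + 5*I*sqrt(14849) ≈ 543.0 + 609.28*I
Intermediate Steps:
v(Q) = 2 - sqrt(4 + Q) (v(Q) = 2 - sqrt(Q + 4) = 2 - sqrt(4 + Q))
T(K, y) = 543 (T(K, y) = 230 + 313 = 543)
sqrt(-244928 - 126297) + T(3*(14 + v(0)), 89) = sqrt(-244928 - 126297) + 543 = sqrt(-371225) + 543 = 5*I*sqrt(14849) + 543 = 543 + 5*I*sqrt(14849)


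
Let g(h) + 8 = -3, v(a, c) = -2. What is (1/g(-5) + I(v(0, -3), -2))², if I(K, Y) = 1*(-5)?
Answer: 3136/121 ≈ 25.917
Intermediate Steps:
g(h) = -11 (g(h) = -8 - 3 = -11)
I(K, Y) = -5
(1/g(-5) + I(v(0, -3), -2))² = (1/(-11) - 5)² = (-1/11 - 5)² = (-56/11)² = 3136/121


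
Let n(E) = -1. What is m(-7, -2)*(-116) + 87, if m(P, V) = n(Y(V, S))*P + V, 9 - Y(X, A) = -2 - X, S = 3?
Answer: -493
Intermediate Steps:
Y(X, A) = 11 + X (Y(X, A) = 9 - (-2 - X) = 9 + (2 + X) = 11 + X)
m(P, V) = V - P (m(P, V) = -P + V = V - P)
m(-7, -2)*(-116) + 87 = (-2 - 1*(-7))*(-116) + 87 = (-2 + 7)*(-116) + 87 = 5*(-116) + 87 = -580 + 87 = -493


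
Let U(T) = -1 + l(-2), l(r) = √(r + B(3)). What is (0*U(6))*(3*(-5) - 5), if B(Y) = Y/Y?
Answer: 0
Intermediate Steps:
B(Y) = 1
l(r) = √(1 + r) (l(r) = √(r + 1) = √(1 + r))
U(T) = -1 + I (U(T) = -1 + √(1 - 2) = -1 + √(-1) = -1 + I)
(0*U(6))*(3*(-5) - 5) = (0*(-1 + I))*(3*(-5) - 5) = 0*(-15 - 5) = 0*(-20) = 0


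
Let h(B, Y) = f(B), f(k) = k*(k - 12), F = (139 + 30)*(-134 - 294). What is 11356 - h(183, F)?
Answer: -19937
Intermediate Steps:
F = -72332 (F = 169*(-428) = -72332)
f(k) = k*(-12 + k)
h(B, Y) = B*(-12 + B)
11356 - h(183, F) = 11356 - 183*(-12 + 183) = 11356 - 183*171 = 11356 - 1*31293 = 11356 - 31293 = -19937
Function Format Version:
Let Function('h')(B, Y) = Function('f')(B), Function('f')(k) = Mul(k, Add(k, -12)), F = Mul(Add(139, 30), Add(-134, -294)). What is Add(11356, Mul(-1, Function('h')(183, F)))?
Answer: -19937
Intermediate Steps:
F = -72332 (F = Mul(169, -428) = -72332)
Function('f')(k) = Mul(k, Add(-12, k))
Function('h')(B, Y) = Mul(B, Add(-12, B))
Add(11356, Mul(-1, Function('h')(183, F))) = Add(11356, Mul(-1, Mul(183, Add(-12, 183)))) = Add(11356, Mul(-1, Mul(183, 171))) = Add(11356, Mul(-1, 31293)) = Add(11356, -31293) = -19937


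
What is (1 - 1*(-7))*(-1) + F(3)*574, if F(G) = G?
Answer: 1714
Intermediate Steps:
(1 - 1*(-7))*(-1) + F(3)*574 = (1 - 1*(-7))*(-1) + 3*574 = (1 + 7)*(-1) + 1722 = 8*(-1) + 1722 = -8 + 1722 = 1714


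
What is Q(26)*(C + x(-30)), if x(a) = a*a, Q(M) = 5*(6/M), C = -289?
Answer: 705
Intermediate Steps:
Q(M) = 30/M
x(a) = a²
Q(26)*(C + x(-30)) = (30/26)*(-289 + (-30)²) = (30*(1/26))*(-289 + 900) = (15/13)*611 = 705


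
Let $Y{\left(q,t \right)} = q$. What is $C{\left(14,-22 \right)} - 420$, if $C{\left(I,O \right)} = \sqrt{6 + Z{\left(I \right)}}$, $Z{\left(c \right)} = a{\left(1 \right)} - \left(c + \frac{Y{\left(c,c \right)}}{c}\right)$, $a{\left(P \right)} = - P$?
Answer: $-420 + i \sqrt{10} \approx -420.0 + 3.1623 i$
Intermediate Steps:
$Z{\left(c \right)} = -2 - c$ ($Z{\left(c \right)} = \left(-1\right) 1 - \left(c + \frac{c}{c}\right) = -1 - \left(c + 1\right) = -1 - \left(1 + c\right) = -2 - c$)
$C{\left(I,O \right)} = \sqrt{4 - I}$ ($C{\left(I,O \right)} = \sqrt{6 - \left(2 + I\right)} = \sqrt{4 - I}$)
$C{\left(14,-22 \right)} - 420 = \sqrt{4 - 14} - 420 = \sqrt{-10} - 420 = i \sqrt{10} - 420 = -420 + i \sqrt{10}$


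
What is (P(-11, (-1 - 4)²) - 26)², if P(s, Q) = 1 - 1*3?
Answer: 784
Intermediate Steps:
P(s, Q) = -2 (P(s, Q) = 1 - 3 = -2)
(P(-11, (-1 - 4)²) - 26)² = (-2 - 26)² = (-28)² = 784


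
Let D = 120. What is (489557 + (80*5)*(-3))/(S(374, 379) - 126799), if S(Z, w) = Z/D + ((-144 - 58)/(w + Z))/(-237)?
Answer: -1743053571540/452562398671 ≈ -3.8515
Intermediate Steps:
S(Z, w) = Z/120 + 202/(237*(Z + w)) (S(Z, w) = Z/120 + ((-144 - 58)/(w + Z))/(-237) = Z*(1/120) - 202/(Z + w)*(-1/237) = Z/120 + 202/(237*(Z + w)))
(489557 + (80*5)*(-3))/(S(374, 379) - 126799) = (489557 + (80*5)*(-3))/((202/237 + (1/120)*374² + (1/120)*374*379)/(374 + 379) - 126799) = (489557 + 400*(-3))/((202/237 + (1/120)*139876 + 70873/60)/753 - 126799) = (489557 - 1200)/((202/237 + 34969/30 + 70873/60)/753 - 126799) = 488357/((1/753)*(11128109/4740) - 126799) = 488357/(11128109/3569220 - 126799) = 488357/(-452562398671/3569220) = 488357*(-3569220/452562398671) = -1743053571540/452562398671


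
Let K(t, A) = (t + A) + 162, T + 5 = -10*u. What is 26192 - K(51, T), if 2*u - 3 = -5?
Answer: 25974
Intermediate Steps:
u = -1 (u = 3/2 + (1/2)*(-5) = 3/2 - 5/2 = -1)
T = 5 (T = -5 - 10*(-1) = -5 + 10 = 5)
K(t, A) = 162 + A + t (K(t, A) = (A + t) + 162 = 162 + A + t)
26192 - K(51, T) = 26192 - (162 + 5 + 51) = 26192 - 1*218 = 26192 - 218 = 25974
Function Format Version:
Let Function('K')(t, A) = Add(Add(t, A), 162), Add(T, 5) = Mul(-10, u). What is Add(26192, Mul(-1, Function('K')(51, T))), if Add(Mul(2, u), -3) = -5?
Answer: 25974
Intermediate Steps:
u = -1 (u = Add(Rational(3, 2), Mul(Rational(1, 2), -5)) = Add(Rational(3, 2), Rational(-5, 2)) = -1)
T = 5 (T = Add(-5, Mul(-10, -1)) = Add(-5, 10) = 5)
Function('K')(t, A) = Add(162, A, t) (Function('K')(t, A) = Add(Add(A, t), 162) = Add(162, A, t))
Add(26192, Mul(-1, Function('K')(51, T))) = Add(26192, Mul(-1, Add(162, 5, 51))) = Add(26192, Mul(-1, 218)) = Add(26192, -218) = 25974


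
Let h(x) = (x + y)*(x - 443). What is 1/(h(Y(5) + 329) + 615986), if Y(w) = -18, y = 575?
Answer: 1/499034 ≈ 2.0039e-6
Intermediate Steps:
h(x) = (-443 + x)*(575 + x) (h(x) = (x + 575)*(x - 443) = (575 + x)*(-443 + x) = (-443 + x)*(575 + x))
1/(h(Y(5) + 329) + 615986) = 1/((-254725 + (-18 + 329)**2 + 132*(-18 + 329)) + 615986) = 1/((-254725 + 311**2 + 132*311) + 615986) = 1/((-254725 + 96721 + 41052) + 615986) = 1/(-116952 + 615986) = 1/499034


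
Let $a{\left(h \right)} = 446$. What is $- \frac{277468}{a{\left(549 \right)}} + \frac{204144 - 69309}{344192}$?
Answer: $- \frac{47721064723}{76754816} \approx -621.73$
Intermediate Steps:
$- \frac{277468}{a{\left(549 \right)}} + \frac{204144 - 69309}{344192} = - \frac{277468}{446} + \frac{204144 - 69309}{344192} = \left(-277468\right) \frac{1}{446} + 134835 \cdot \frac{1}{344192} = - \frac{138734}{223} + \frac{134835}{344192} = - \frac{47721064723}{76754816}$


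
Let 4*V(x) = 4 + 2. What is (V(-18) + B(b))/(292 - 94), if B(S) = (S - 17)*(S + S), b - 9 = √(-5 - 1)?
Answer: -103/132 + I*√6/99 ≈ -0.7803 + 0.024742*I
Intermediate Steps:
V(x) = 3/2 (V(x) = (4 + 2)/4 = (¼)*6 = 3/2)
b = 9 + I*√6 (b = 9 + √(-5 - 1) = 9 + √(-6) = 9 + I*√6 ≈ 9.0 + 2.4495*I)
B(S) = 2*S*(-17 + S) (B(S) = (-17 + S)*(2*S) = 2*S*(-17 + S))
(V(-18) + B(b))/(292 - 94) = (3/2 + 2*(9 + I*√6)*(-17 + (9 + I*√6)))/(292 - 94) = (3/2 + 2*(9 + I*√6)*(-8 + I*√6))/198 = (3/2 + 2*(-8 + I*√6)*(9 + I*√6))*(1/198) = 1/132 + (-8 + I*√6)*(9 + I*√6)/99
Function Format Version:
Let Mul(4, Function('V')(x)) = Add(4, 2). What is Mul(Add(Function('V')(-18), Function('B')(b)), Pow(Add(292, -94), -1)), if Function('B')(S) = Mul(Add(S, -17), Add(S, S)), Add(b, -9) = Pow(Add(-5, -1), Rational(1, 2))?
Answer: Add(Rational(-103, 132), Mul(Rational(1, 99), I, Pow(6, Rational(1, 2)))) ≈ Add(-0.78030, Mul(0.024742, I))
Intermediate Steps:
Function('V')(x) = Rational(3, 2) (Function('V')(x) = Mul(Rational(1, 4), Add(4, 2)) = Mul(Rational(1, 4), 6) = Rational(3, 2))
b = Add(9, Mul(I, Pow(6, Rational(1, 2)))) (b = Add(9, Pow(Add(-5, -1), Rational(1, 2))) = Add(9, Pow(-6, Rational(1, 2))) = Add(9, Mul(I, Pow(6, Rational(1, 2)))) ≈ Add(9.0000, Mul(2.4495, I)))
Function('B')(S) = Mul(2, S, Add(-17, S)) (Function('B')(S) = Mul(Add(-17, S), Mul(2, S)) = Mul(2, S, Add(-17, S)))
Mul(Add(Function('V')(-18), Function('B')(b)), Pow(Add(292, -94), -1)) = Mul(Add(Rational(3, 2), Mul(2, Add(9, Mul(I, Pow(6, Rational(1, 2)))), Add(-17, Add(9, Mul(I, Pow(6, Rational(1, 2))))))), Pow(Add(292, -94), -1)) = Mul(Add(Rational(3, 2), Mul(2, Add(9, Mul(I, Pow(6, Rational(1, 2)))), Add(-8, Mul(I, Pow(6, Rational(1, 2)))))), Pow(198, -1)) = Mul(Add(Rational(3, 2), Mul(2, Add(-8, Mul(I, Pow(6, Rational(1, 2)))), Add(9, Mul(I, Pow(6, Rational(1, 2)))))), Rational(1, 198)) = Add(Rational(1, 132), Mul(Rational(1, 99), Add(-8, Mul(I, Pow(6, Rational(1, 2)))), Add(9, Mul(I, Pow(6, Rational(1, 2))))))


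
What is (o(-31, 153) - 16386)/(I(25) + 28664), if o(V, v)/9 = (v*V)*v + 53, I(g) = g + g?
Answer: -3273510/14357 ≈ -228.01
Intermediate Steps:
I(g) = 2*g
o(V, v) = 477 + 9*V*v² (o(V, v) = 9*((v*V)*v + 53) = 9*((V*v)*v + 53) = 9*(V*v² + 53) = 9*(53 + V*v²) = 477 + 9*V*v²)
(o(-31, 153) - 16386)/(I(25) + 28664) = ((477 + 9*(-31)*153²) - 16386)/(2*25 + 28664) = ((477 + 9*(-31)*23409) - 16386)/(50 + 28664) = ((477 - 6531111) - 16386)/28714 = (-6530634 - 16386)*(1/28714) = -6547020*1/28714 = -3273510/14357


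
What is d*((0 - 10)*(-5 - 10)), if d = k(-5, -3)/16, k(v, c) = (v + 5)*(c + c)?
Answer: 0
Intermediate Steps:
k(v, c) = 2*c*(5 + v) (k(v, c) = (5 + v)*(2*c) = 2*c*(5 + v))
d = 0 (d = (2*(-3)*(5 - 5))/16 = (2*(-3)*0)*(1/16) = 0*(1/16) = 0)
d*((0 - 10)*(-5 - 10)) = 0*((0 - 10)*(-5 - 10)) = 0*(-10*(-15)) = 0*150 = 0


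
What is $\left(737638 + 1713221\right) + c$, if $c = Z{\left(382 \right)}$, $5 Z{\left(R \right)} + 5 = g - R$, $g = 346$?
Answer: $\frac{12254254}{5} \approx 2.4509 \cdot 10^{6}$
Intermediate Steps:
$Z{\left(R \right)} = \frac{341}{5} - \frac{R}{5}$ ($Z{\left(R \right)} = -1 + \frac{346 - R}{5} = -1 - \left(- \frac{346}{5} + \frac{R}{5}\right) = \frac{341}{5} - \frac{R}{5}$)
$c = - \frac{41}{5}$ ($c = \frac{341}{5} - \frac{382}{5} = - \frac{41}{5} \approx -8.2$)
$\left(737638 + 1713221\right) + c = \left(737638 + 1713221\right) - \frac{41}{5} = 2450859 - \frac{41}{5} = \frac{12254254}{5}$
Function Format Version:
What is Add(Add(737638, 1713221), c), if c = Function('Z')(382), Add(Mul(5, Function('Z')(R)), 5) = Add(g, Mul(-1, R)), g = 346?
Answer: Rational(12254254, 5) ≈ 2.4509e+6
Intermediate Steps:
Function('Z')(R) = Add(Rational(341, 5), Mul(Rational(-1, 5), R)) (Function('Z')(R) = Add(-1, Mul(Rational(1, 5), Add(346, Mul(-1, R)))) = Add(-1, Add(Rational(346, 5), Mul(Rational(-1, 5), R))) = Add(Rational(341, 5), Mul(Rational(-1, 5), R)))
c = Rational(-41, 5) (c = Add(Rational(341, 5), Mul(Rational(-1, 5), 382)) = Add(Rational(341, 5), Rational(-382, 5)) = Rational(-41, 5) ≈ -8.2000)
Add(Add(737638, 1713221), c) = Add(Add(737638, 1713221), Rational(-41, 5)) = Add(2450859, Rational(-41, 5)) = Rational(12254254, 5)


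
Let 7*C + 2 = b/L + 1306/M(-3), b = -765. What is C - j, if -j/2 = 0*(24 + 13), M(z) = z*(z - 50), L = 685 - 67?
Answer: 162983/229278 ≈ 0.71085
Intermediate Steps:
L = 618
M(z) = z*(-50 + z)
j = 0 (j = -0*(24 + 13) = -0*37 = -2*0 = 0)
C = 162983/229278 (C = -2/7 + (-765/618 + 1306/((-3*(-50 - 3))))/7 = -2/7 + (-765*1/618 + 1306/((-3*(-53))))/7 = -2/7 + (-255/206 + 1306/159)/7 = -2/7 + (1/7)*(228491/32754) = -2/7 + 228491/229278 = 162983/229278 ≈ 0.71085)
C - j = 162983/229278 - 1*0 = 162983/229278 + 0 = 162983/229278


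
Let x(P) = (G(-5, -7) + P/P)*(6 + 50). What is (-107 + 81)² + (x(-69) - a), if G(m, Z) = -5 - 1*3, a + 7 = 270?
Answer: 21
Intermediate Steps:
a = 263 (a = -7 + 270 = 263)
G(m, Z) = -8 (G(m, Z) = -5 - 3 = -8)
x(P) = -392 (x(P) = (-8 + P/P)*(6 + 50) = (-8 + 1)*56 = -7*56 = -392)
(-107 + 81)² + (x(-69) - a) = (-107 + 81)² + (-392 - 1*263) = (-26)² + (-392 - 263) = 676 - 655 = 21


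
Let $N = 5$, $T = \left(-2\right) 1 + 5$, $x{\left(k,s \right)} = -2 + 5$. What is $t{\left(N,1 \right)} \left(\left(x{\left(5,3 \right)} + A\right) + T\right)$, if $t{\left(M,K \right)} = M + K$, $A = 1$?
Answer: $42$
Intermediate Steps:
$x{\left(k,s \right)} = 3$
$T = 3$ ($T = -2 + 5 = 3$)
$t{\left(M,K \right)} = K + M$
$t{\left(N,1 \right)} \left(\left(x{\left(5,3 \right)} + A\right) + T\right) = \left(1 + 5\right) \left(\left(3 + 1\right) + 3\right) = 6 \left(4 + 3\right) = 6 \cdot 7 = 42$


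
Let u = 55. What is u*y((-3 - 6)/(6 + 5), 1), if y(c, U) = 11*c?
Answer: -495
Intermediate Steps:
u*y((-3 - 6)/(6 + 5), 1) = 55*(11*((-3 - 6)/(6 + 5))) = 55*(11*(-9/11)) = 55*(-9) = -495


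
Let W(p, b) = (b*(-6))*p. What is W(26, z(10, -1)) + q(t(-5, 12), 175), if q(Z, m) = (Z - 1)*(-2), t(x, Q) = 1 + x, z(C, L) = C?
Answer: -1550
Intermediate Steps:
q(Z, m) = 2 - 2*Z (q(Z, m) = (-1 + Z)*(-2) = 2 - 2*Z)
W(p, b) = -6*b*p (W(p, b) = (-6*b)*p = -6*b*p)
W(26, z(10, -1)) + q(t(-5, 12), 175) = -6*10*26 + (2 - 2*(1 - 5)) = -1560 + (2 - 2*(-4)) = -1560 + (2 + 8) = -1560 + 10 = -1550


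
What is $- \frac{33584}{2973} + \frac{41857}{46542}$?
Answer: $- \frac{479541889}{46123122} \approx -10.397$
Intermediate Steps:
$- \frac{33584}{2973} + \frac{41857}{46542} = - \frac{479541889}{46123122}$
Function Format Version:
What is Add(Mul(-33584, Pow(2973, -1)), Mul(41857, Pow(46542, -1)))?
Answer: Rational(-479541889, 46123122) ≈ -10.397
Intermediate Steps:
Add(Mul(-33584, Pow(2973, -1)), Mul(41857, Pow(46542, -1))) = Add(Mul(-33584, Rational(1, 2973)), Mul(41857, Rational(1, 46542))) = Add(Rational(-33584, 2973), Rational(41857, 46542)) = Rational(-479541889, 46123122)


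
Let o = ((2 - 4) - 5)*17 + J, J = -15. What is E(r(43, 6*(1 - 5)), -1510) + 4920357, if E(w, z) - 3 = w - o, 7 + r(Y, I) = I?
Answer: 4920463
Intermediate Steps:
r(Y, I) = -7 + I
o = -134 (o = ((2 - 4) - 5)*17 - 15 = (-2 - 5)*17 - 15 = -7*17 - 15 = -119 - 15 = -134)
E(w, z) = 137 + w (E(w, z) = 3 + (w - 1*(-134)) = 3 + (w + 134) = 3 + (134 + w) = 137 + w)
E(r(43, 6*(1 - 5)), -1510) + 4920357 = (137 + (-7 + 6*(1 - 5))) + 4920357 = (137 + (-7 + 6*(-4))) + 4920357 = (137 + (-7 - 24)) + 4920357 = (137 - 31) + 4920357 = 106 + 4920357 = 4920463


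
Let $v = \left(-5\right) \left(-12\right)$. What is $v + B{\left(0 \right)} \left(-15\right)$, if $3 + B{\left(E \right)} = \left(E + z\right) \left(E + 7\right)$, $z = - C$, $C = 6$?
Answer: $735$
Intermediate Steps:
$v = 60$
$z = -6$ ($z = \left(-1\right) 6 = -6$)
$B{\left(E \right)} = -3 + \left(-6 + E\right) \left(7 + E\right)$ ($B{\left(E \right)} = -3 + \left(E - 6\right) \left(E + 7\right) = -3 + \left(-6 + E\right) \left(7 + E\right)$)
$v + B{\left(0 \right)} \left(-15\right) = 60 + \left(-45 + 0 + 0^{2}\right) \left(-15\right) = 60 + \left(-45 + 0 + 0\right) \left(-15\right) = 60 - -675 = 60 + 675 = 735$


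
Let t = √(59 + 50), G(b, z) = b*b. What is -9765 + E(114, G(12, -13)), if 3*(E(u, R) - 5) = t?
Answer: -9760 + √109/3 ≈ -9756.5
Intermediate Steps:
G(b, z) = b²
t = √109 ≈ 10.440
E(u, R) = 5 + √109/3
-9765 + E(114, G(12, -13)) = -9765 + (5 + √109/3) = -9760 + √109/3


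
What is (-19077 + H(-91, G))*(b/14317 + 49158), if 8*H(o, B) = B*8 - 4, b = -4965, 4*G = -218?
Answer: -13464912594972/14317 ≈ -9.4048e+8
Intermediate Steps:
G = -109/2 (G = (1/4)*(-218) = -109/2 ≈ -54.500)
H(o, B) = -1/2 + B (H(o, B) = (B*8 - 4)/8 = (8*B - 4)/8 = (-4 + 8*B)/8 = -1/2 + B)
(-19077 + H(-91, G))*(b/14317 + 49158) = (-19077 + (-1/2 - 109/2))*(-4965/14317 + 49158) = (-19077 - 55)*(-4965*1/14317 + 49158) = -19132*(-4965/14317 + 49158) = -19132*703790121/14317 = -13464912594972/14317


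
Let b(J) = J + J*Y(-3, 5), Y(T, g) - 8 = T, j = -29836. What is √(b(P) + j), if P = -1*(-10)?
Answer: 4*I*√1861 ≈ 172.56*I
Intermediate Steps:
Y(T, g) = 8 + T
P = 10
b(J) = 6*J (b(J) = J + J*(8 - 3) = J + J*5 = J + 5*J = 6*J)
√(b(P) + j) = √(6*10 - 29836) = √(60 - 29836) = √(-29776) = 4*I*√1861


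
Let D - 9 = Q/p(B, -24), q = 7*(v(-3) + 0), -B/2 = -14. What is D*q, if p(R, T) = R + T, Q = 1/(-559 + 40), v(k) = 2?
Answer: 130781/1038 ≈ 125.99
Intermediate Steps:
Q = -1/519 (Q = 1/(-519) = -1/519 ≈ -0.0019268)
B = 28 (B = -2*(-14) = 28)
q = 14 (q = 7*(2 + 0) = 7*2 = 14)
D = 18683/2076 (D = 9 - 1/(519*(28 - 24)) = 9 - 1/519/4 = 9 - 1/519*1/4 = 9 - 1/2076 = 18683/2076 ≈ 8.9995)
D*q = (18683/2076)*14 = 130781/1038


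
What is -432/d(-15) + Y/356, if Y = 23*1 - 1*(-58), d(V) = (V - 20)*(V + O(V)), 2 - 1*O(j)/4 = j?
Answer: 304047/660380 ≈ 0.46041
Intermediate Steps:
O(j) = 8 - 4*j
d(V) = (-20 + V)*(8 - 3*V) (d(V) = (V - 20)*(V + (8 - 4*V)) = (-20 + V)*(8 - 3*V))
Y = 81 (Y = 23 + 58 = 81)
-432/d(-15) + Y/356 = -432/(-160 - 3*(-15)**2 + 68*(-15)) + 81/356 = -432/(-160 - 3*225 - 1020) + 81*(1/356) = -432/(-160 - 675 - 1020) + 81/356 = -432/(-1855) + 81/356 = -432*(-1/1855) + 81/356 = 432/1855 + 81/356 = 304047/660380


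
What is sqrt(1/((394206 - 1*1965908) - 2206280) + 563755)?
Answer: 3*sqrt(894062060712093182)/3777982 ≈ 750.84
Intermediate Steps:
sqrt(1/((394206 - 1*1965908) - 2206280) + 563755) = sqrt(1/((394206 - 1965908) - 2206280) + 563755) = sqrt(1/(-1571702 - 2206280) + 563755) = sqrt(1/(-3777982) + 563755) = sqrt(-1/3777982 + 563755) = sqrt(2129856242409/3777982) = 3*sqrt(894062060712093182)/3777982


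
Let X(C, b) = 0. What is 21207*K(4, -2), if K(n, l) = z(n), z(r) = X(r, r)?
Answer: 0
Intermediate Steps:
z(r) = 0
K(n, l) = 0
21207*K(4, -2) = 21207*0 = 0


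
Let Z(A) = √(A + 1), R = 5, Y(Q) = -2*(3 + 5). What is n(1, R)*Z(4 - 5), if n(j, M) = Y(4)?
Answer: 0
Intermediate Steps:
Y(Q) = -16 (Y(Q) = -2*8 = -16)
n(j, M) = -16
Z(A) = √(1 + A)
n(1, R)*Z(4 - 5) = -16*√(1 + (4 - 5)) = -16*√(1 - 1) = -16*√0 = -16*0 = 0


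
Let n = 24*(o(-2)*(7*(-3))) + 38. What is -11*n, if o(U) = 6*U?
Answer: -66946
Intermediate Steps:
n = 6086 (n = 24*((6*(-2))*(7*(-3))) + 38 = 24*(-12*(-21)) + 38 = 24*252 + 38 = 6048 + 38 = 6086)
-11*n = -11*6086 = -66946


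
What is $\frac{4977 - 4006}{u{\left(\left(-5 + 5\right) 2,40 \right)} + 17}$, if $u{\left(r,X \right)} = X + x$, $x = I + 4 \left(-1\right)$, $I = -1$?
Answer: $\frac{971}{52} \approx 18.673$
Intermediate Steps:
$x = -5$ ($x = -1 + 4 \left(-1\right) = -1 - 4 = -5$)
$u{\left(r,X \right)} = -5 + X$ ($u{\left(r,X \right)} = X - 5 = -5 + X$)
$\frac{4977 - 4006}{u{\left(\left(-5 + 5\right) 2,40 \right)} + 17} = \frac{4977 - 4006}{\left(-5 + 40\right) + 17} = \frac{971}{35 + 17} = \frac{971}{52}$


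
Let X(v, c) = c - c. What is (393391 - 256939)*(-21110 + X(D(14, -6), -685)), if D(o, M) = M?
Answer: -2880501720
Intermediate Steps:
X(v, c) = 0
(393391 - 256939)*(-21110 + X(D(14, -6), -685)) = (393391 - 256939)*(-21110 + 0) = 136452*(-21110) = -2880501720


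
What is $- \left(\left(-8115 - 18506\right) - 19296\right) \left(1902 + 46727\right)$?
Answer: $2232897793$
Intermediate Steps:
$- \left(\left(-8115 - 18506\right) - 19296\right) \left(1902 + 46727\right) = - \left(-26621 - 19296\right) 48629 = - \left(-45917\right) 48629 = \left(-1\right) \left(-2232897793\right) = 2232897793$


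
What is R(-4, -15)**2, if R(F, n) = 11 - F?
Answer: 225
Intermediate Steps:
R(-4, -15)**2 = (11 - 1*(-4))**2 = (11 + 4)**2 = 15**2 = 225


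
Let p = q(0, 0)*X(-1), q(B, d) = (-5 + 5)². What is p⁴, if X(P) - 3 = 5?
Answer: 0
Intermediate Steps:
q(B, d) = 0 (q(B, d) = 0² = 0)
X(P) = 8 (X(P) = 3 + 5 = 8)
p = 0 (p = 0*8 = 0)
p⁴ = 0⁴ = 0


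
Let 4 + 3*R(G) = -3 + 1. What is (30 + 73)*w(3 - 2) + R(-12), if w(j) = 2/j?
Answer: 204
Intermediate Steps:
R(G) = -2 (R(G) = -4/3 + (-3 + 1)/3 = -4/3 + (⅓)*(-2) = -4/3 - ⅔ = -2)
(30 + 73)*w(3 - 2) + R(-12) = (30 + 73)*(2/(3 - 2)) - 2 = 103*(2/1) - 2 = 103*(2*1) - 2 = 103*2 - 2 = 206 - 2 = 204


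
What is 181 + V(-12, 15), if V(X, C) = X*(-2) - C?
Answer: 190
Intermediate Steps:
V(X, C) = -C - 2*X (V(X, C) = -2*X - C = -C - 2*X)
181 + V(-12, 15) = 181 + (-1*15 - 2*(-12)) = 181 + (-15 + 24) = 181 + 9 = 190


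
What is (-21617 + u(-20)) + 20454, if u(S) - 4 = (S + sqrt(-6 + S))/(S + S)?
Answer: -2317/2 - I*sqrt(26)/40 ≈ -1158.5 - 0.12748*I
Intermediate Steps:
u(S) = 4 + (S + sqrt(-6 + S))/(2*S) (u(S) = 4 + (S + sqrt(-6 + S))/(S + S) = 4 + (S + sqrt(-6 + S))/((2*S)) = 4 + (S + sqrt(-6 + S))*(1/(2*S)) = 4 + (S + sqrt(-6 + S))/(2*S))
(-21617 + u(-20)) + 20454 = (-21617 + (1/2)*(sqrt(-6 - 20) + 9*(-20))/(-20)) + 20454 = (-21617 + (1/2)*(-1/20)*(sqrt(-26) - 180)) + 20454 = (-21617 + (1/2)*(-1/20)*(I*sqrt(26) - 180)) + 20454 = (-21617 + (1/2)*(-1/20)*(-180 + I*sqrt(26))) + 20454 = (-21617 + (9/2 - I*sqrt(26)/40)) + 20454 = (-43225/2 - I*sqrt(26)/40) + 20454 = -2317/2 - I*sqrt(26)/40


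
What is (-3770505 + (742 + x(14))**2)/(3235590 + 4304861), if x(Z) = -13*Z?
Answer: -3456905/7540451 ≈ -0.45845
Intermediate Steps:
(-3770505 + (742 + x(14))**2)/(3235590 + 4304861) = (-3770505 + (742 - 13*14)**2)/(3235590 + 4304861) = (-3770505 + (742 - 182)**2)/7540451 = (-3770505 + 560**2)*(1/7540451) = (-3770505 + 313600)*(1/7540451) = -3456905*1/7540451 = -3456905/7540451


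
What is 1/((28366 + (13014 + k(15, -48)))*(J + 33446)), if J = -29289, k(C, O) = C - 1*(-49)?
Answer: 1/172282708 ≈ 5.8044e-9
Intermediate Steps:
k(C, O) = 49 + C (k(C, O) = C + 49 = 49 + C)
1/((28366 + (13014 + k(15, -48)))*(J + 33446)) = 1/((28366 + (13014 + (49 + 15)))*(-29289 + 33446)) = 1/((28366 + (13014 + 64))*4157) = 1/((28366 + 13078)*4157) = 1/(41444*4157) = 1/172282708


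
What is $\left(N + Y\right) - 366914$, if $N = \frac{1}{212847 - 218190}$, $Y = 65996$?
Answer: $- \frac{1607804875}{5343} \approx -3.0092 \cdot 10^{5}$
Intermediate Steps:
$N = - \frac{1}{5343}$ ($N = \frac{1}{-5343} = - \frac{1}{5343} \approx -0.00018716$)
$\left(N + Y\right) - 366914 = \left(- \frac{1}{5343} + 65996\right) - 366914 = \frac{352616627}{5343} - 366914 = - \frac{1607804875}{5343}$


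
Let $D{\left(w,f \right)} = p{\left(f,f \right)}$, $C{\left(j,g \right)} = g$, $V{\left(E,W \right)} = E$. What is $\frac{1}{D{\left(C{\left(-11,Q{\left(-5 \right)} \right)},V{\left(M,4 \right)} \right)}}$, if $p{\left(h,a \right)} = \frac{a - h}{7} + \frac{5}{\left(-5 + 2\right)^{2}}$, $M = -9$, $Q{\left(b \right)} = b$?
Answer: $\frac{9}{5} \approx 1.8$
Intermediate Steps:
$p{\left(h,a \right)} = \frac{5}{9} - \frac{h}{7} + \frac{a}{7}$ ($p{\left(h,a \right)} = \left(a - h\right) \frac{1}{7} + \frac{5}{\left(-3\right)^{2}} = \left(- \frac{h}{7} + \frac{a}{7}\right) + \frac{5}{9} = \frac{5}{9} - \frac{h}{7} + \frac{a}{7}$)
$D{\left(w,f \right)} = \frac{5}{9}$ ($D{\left(w,f \right)} = \frac{5}{9} - \frac{f}{7} + \frac{f}{7} = \frac{5}{9}$)
$\frac{1}{D{\left(C{\left(-11,Q{\left(-5 \right)} \right)},V{\left(M,4 \right)} \right)}} = \frac{1}{\frac{5}{9}} = \frac{9}{5}$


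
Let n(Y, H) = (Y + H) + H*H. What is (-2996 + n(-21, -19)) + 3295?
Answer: 620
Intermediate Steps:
n(Y, H) = H + Y + H² (n(Y, H) = (H + Y) + H² = H + Y + H²)
(-2996 + n(-21, -19)) + 3295 = (-2996 + (-19 - 21 + (-19)²)) + 3295 = (-2996 + (-19 - 21 + 361)) + 3295 = (-2996 + 321) + 3295 = -2675 + 3295 = 620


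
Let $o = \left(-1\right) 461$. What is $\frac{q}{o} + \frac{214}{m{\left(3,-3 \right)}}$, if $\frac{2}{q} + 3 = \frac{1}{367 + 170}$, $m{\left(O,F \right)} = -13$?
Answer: $- \frac{79409489}{4824365} \approx -16.46$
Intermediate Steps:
$o = -461$
$q = - \frac{537}{805}$ ($q = \frac{2}{-3 + \frac{1}{367 + 170}} = \frac{2}{-3 + \frac{1}{537}} = \frac{2}{- \frac{1610}{537}} = 2 \left(- \frac{537}{1610}\right) = - \frac{537}{805} \approx -0.66708$)
$\frac{q}{o} + \frac{214}{m{\left(3,-3 \right)}} = - \frac{537}{805 \left(-461\right)} + \frac{214}{-13} = \left(- \frac{537}{805}\right) \left(- \frac{1}{461}\right) + 214 \left(- \frac{1}{13}\right) = \frac{537}{371105} - \frac{214}{13} = - \frac{79409489}{4824365}$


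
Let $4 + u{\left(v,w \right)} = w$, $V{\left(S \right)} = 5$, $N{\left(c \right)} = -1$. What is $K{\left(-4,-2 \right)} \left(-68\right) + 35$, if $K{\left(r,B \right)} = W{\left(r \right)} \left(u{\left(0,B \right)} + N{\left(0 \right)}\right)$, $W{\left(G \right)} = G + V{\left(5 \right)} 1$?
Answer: $511$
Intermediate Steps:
$u{\left(v,w \right)} = -4 + w$
$W{\left(G \right)} = 5 + G$ ($W{\left(G \right)} = G + 5 \cdot 1 = G + 5 = 5 + G$)
$K{\left(r,B \right)} = \left(-5 + B\right) \left(5 + r\right)$ ($K{\left(r,B \right)} = \left(5 + r\right) \left(\left(-4 + B\right) - 1\right) = \left(5 + r\right) \left(-5 + B\right) = \left(-5 + B\right) \left(5 + r\right)$)
$K{\left(-4,-2 \right)} \left(-68\right) + 35 = \left(-5 - 2\right) \left(5 - 4\right) \left(-68\right) + 35 = \left(-7\right) 1 \left(-68\right) + 35 = \left(-7\right) \left(-68\right) + 35 = 476 + 35 = 511$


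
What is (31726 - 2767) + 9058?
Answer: 38017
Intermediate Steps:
(31726 - 2767) + 9058 = 28959 + 9058 = 38017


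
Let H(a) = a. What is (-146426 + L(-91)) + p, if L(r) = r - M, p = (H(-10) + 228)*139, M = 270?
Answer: -116485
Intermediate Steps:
p = 30302 (p = (-10 + 228)*139 = 218*139 = 30302)
L(r) = -270 + r (L(r) = r - 1*270 = r - 270 = -270 + r)
(-146426 + L(-91)) + p = (-146426 + (-270 - 91)) + 30302 = (-146426 - 361) + 30302 = -146787 + 30302 = -116485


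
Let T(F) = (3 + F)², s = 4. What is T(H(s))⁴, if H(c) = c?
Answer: 5764801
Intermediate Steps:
T(H(s))⁴ = ((3 + 4)²)⁴ = (7²)⁴ = 49⁴ = 5764801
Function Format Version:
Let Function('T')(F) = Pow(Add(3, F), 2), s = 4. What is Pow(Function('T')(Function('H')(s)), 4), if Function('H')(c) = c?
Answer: 5764801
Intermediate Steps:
Pow(Function('T')(Function('H')(s)), 4) = Pow(Pow(Add(3, 4), 2), 4) = Pow(Pow(7, 2), 4) = Pow(49, 4) = 5764801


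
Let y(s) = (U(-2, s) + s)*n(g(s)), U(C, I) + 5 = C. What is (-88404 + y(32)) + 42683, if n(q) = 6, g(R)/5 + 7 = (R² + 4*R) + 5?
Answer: -45571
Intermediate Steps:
g(R) = -10 + 5*R² + 20*R (g(R) = -35 + 5*((R² + 4*R) + 5) = -35 + 5*(5 + R² + 4*R) = -35 + (25 + 5*R² + 20*R) = -10 + 5*R² + 20*R)
U(C, I) = -5 + C
y(s) = -42 + 6*s (y(s) = ((-5 - 2) + s)*6 = (-7 + s)*6 = -42 + 6*s)
(-88404 + y(32)) + 42683 = (-88404 + (-42 + 6*32)) + 42683 = (-88404 + (-42 + 192)) + 42683 = (-88404 + 150) + 42683 = -88254 + 42683 = -45571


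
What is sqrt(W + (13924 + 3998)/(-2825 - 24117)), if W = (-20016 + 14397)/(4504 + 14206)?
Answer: I*sqrt(61335493105160190)/252042410 ≈ 0.98261*I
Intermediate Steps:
W = -5619/18710 ≈ -0.30032
sqrt(W + (13924 + 3998)/(-2825 - 24117)) = sqrt(-5619/18710 + (13924 + 3998)/(-2825 - 24117)) = sqrt(-5619/18710 + 17922/(-26942)) = sqrt(-5619/18710 + 17922*(-1/26942)) = sqrt(-5619/18710 - 8961/13471) = sqrt(-243353859/252042410) = I*sqrt(61335493105160190)/252042410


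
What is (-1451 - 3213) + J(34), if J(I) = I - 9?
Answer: -4639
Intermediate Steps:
J(I) = -9 + I
(-1451 - 3213) + J(34) = (-1451 - 3213) + (-9 + 34) = -4664 + 25 = -4639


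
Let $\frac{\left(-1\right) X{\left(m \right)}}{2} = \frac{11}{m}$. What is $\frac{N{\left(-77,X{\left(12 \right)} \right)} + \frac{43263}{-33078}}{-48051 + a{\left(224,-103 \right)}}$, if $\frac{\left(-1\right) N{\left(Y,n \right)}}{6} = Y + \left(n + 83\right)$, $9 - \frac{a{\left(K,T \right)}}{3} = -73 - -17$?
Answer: $\frac{290071}{527660256} \approx 0.00054973$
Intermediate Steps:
$a{\left(K,T \right)} = 195$ ($a{\left(K,T \right)} = 27 - 3 \left(-73 - -17\right) = 27 - 3 \left(-73 + 17\right) = 27 - -168 = 27 + 168 = 195$)
$X{\left(m \right)} = - \frac{22}{m}$ ($X{\left(m \right)} = - 2 \frac{11}{m} = - \frac{22}{m}$)
$N{\left(Y,n \right)} = -498 - 6 Y - 6 n$ ($N{\left(Y,n \right)} = - 6 \left(Y + \left(n + 83\right)\right) = - 6 \left(Y + \left(83 + n\right)\right) = - 6 \left(83 + Y + n\right) = -498 - 6 Y - 6 n$)
$\frac{N{\left(-77,X{\left(12 \right)} \right)} + \frac{43263}{-33078}}{-48051 + a{\left(224,-103 \right)}} = \frac{\left(-498 - -462 - 6 \left(- \frac{22}{12}\right)\right) + \frac{43263}{-33078}}{-48051 + 195} = \frac{\left(-498 + 462 - 6 \left(\left(-22\right) \frac{1}{12}\right)\right) + 43263 \left(- \frac{1}{33078}\right)}{-47856} = \left(\left(-498 + 462 - -11\right) - \frac{14421}{11026}\right) \left(- \frac{1}{47856}\right) = \left(\left(-498 + 462 + 11\right) - \frac{14421}{11026}\right) \left(- \frac{1}{47856}\right) = \left(-25 - \frac{14421}{11026}\right) \left(- \frac{1}{47856}\right) = \left(- \frac{290071}{11026}\right) \left(- \frac{1}{47856}\right) = \frac{290071}{527660256}$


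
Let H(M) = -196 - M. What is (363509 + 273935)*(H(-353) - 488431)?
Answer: -311247331656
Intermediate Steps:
(363509 + 273935)*(H(-353) - 488431) = (363509 + 273935)*((-196 - 1*(-353)) - 488431) = 637444*((-196 + 353) - 488431) = 637444*(157 - 488431) = 637444*(-488274) = -311247331656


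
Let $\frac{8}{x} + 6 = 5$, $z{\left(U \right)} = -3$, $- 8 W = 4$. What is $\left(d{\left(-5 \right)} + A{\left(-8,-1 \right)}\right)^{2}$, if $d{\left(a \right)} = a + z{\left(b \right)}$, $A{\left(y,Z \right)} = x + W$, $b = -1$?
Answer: $\frac{1089}{4} \approx 272.25$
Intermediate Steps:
$W = - \frac{1}{2}$ ($W = \left(- \frac{1}{8}\right) 4 = - \frac{1}{2} \approx -0.5$)
$x = -8$ ($x = \frac{8}{-6 + 5} = \frac{8}{-1} = 8 \left(-1\right) = -8$)
$A{\left(y,Z \right)} = - \frac{17}{2}$ ($A{\left(y,Z \right)} = -8 - \frac{1}{2} = - \frac{17}{2}$)
$d{\left(a \right)} = -3 + a$ ($d{\left(a \right)} = a - 3 = -3 + a$)
$\left(d{\left(-5 \right)} + A{\left(-8,-1 \right)}\right)^{2} = \left(\left(-3 - 5\right) - \frac{17}{2}\right)^{2} = \left(-8 - \frac{17}{2}\right)^{2} = \left(- \frac{33}{2}\right)^{2} = \frac{1089}{4}$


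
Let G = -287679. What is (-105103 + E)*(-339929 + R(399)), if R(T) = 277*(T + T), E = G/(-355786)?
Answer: 4445497620272357/355786 ≈ 1.2495e+10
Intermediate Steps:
E = 287679/355786 (E = -287679/(-355786) = -287679*(-1/355786) = 287679/355786 ≈ 0.80857)
R(T) = 554*T (R(T) = 277*(2*T) = 554*T)
(-105103 + E)*(-339929 + R(399)) = (-105103 + 287679/355786)*(-339929 + 554*399) = -37393888279*(-339929 + 221046)/355786 = -37393888279/355786*(-118883) = 4445497620272357/355786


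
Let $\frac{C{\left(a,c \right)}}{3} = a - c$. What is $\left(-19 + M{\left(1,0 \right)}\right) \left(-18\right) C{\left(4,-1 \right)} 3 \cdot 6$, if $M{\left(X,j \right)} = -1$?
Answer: $97200$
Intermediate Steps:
$C{\left(a,c \right)} = - 3 c + 3 a$ ($C{\left(a,c \right)} = 3 \left(a - c\right) = - 3 c + 3 a$)
$\left(-19 + M{\left(1,0 \right)}\right) \left(-18\right) C{\left(4,-1 \right)} 3 \cdot 6 = \left(-19 - 1\right) \left(-18\right) \left(\left(-3\right) \left(-1\right) + 3 \cdot 4\right) 3 \cdot 6 = \left(-20\right) \left(-18\right) \left(3 + 12\right) 3 \cdot 6 = 360 \cdot 15 \cdot 3 \cdot 6 = 360 \cdot 45 \cdot 6 = 360 \cdot 270 = 97200$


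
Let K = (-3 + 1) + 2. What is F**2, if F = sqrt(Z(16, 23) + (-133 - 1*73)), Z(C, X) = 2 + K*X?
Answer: -204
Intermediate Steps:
K = 0 (K = -2 + 2 = 0)
Z(C, X) = 2 (Z(C, X) = 2 + 0*X = 2 + 0 = 2)
F = 2*I*sqrt(51) (F = sqrt(2 + (-133 - 1*73)) = sqrt(2 + (-133 - 73)) = sqrt(2 - 206) = sqrt(-204) = 2*I*sqrt(51) ≈ 14.283*I)
F**2 = (2*I*sqrt(51))**2 = -204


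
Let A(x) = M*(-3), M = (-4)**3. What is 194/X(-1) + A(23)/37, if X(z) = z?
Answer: -6986/37 ≈ -188.81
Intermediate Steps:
M = -64
A(x) = 192 (A(x) = -64*(-3) = 192)
194/X(-1) + A(23)/37 = 194/(-1) + 192/37 = 194*(-1) + 192*(1/37) = -194 + 192/37 = -6986/37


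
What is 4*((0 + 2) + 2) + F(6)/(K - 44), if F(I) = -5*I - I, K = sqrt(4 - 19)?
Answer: 32800/1951 + 36*I*sqrt(15)/1951 ≈ 16.812 + 0.071465*I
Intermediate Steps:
K = I*sqrt(15) (K = sqrt(-15) = I*sqrt(15) ≈ 3.873*I)
F(I) = -6*I
4*((0 + 2) + 2) + F(6)/(K - 44) = 4*((0 + 2) + 2) + (-6*6)/(I*sqrt(15) - 44) = 4*(2 + 2) - 36/(-44 + I*sqrt(15)) = 4*4 - 36/(-44 + I*sqrt(15)) = 16 - 36/(-44 + I*sqrt(15))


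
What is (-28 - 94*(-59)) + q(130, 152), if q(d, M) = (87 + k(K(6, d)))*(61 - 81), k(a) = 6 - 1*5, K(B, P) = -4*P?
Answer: 3758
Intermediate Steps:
k(a) = 1 (k(a) = 6 - 5 = 1)
q(d, M) = -1760 (q(d, M) = (87 + 1)*(61 - 81) = 88*(-20) = -1760)
(-28 - 94*(-59)) + q(130, 152) = (-28 - 94*(-59)) - 1760 = (-28 + 5546) - 1760 = 5518 - 1760 = 3758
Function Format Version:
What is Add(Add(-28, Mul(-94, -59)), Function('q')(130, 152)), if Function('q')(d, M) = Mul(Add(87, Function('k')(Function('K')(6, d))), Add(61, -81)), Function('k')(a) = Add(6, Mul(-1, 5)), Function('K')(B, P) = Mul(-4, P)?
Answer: 3758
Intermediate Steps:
Function('k')(a) = 1 (Function('k')(a) = Add(6, -5) = 1)
Function('q')(d, M) = -1760 (Function('q')(d, M) = Mul(Add(87, 1), Add(61, -81)) = Mul(88, -20) = -1760)
Add(Add(-28, Mul(-94, -59)), Function('q')(130, 152)) = Add(Add(-28, Mul(-94, -59)), -1760) = Add(Add(-28, 5546), -1760) = Add(5518, -1760) = 3758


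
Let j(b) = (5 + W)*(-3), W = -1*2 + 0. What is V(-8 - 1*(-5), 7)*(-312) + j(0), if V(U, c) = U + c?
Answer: -1257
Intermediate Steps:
W = -2 (W = -2 + 0 = -2)
j(b) = -9 (j(b) = (5 - 2)*(-3) = 3*(-3) = -9)
V(-8 - 1*(-5), 7)*(-312) + j(0) = ((-8 - 1*(-5)) + 7)*(-312) - 9 = ((-8 + 5) + 7)*(-312) - 9 = (-3 + 7)*(-312) - 9 = 4*(-312) - 9 = -1248 - 9 = -1257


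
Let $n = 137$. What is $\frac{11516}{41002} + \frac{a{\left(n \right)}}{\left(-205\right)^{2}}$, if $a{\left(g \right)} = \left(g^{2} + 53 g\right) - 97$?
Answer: $\frac{773632383}{861554525} \approx 0.89795$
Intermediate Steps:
$a{\left(g \right)} = -97 + g^{2} + 53 g$
$\frac{11516}{41002} + \frac{a{\left(n \right)}}{\left(-205\right)^{2}} = \frac{11516}{41002} + \frac{-97 + 137^{2} + 53 \cdot 137}{\left(-205\right)^{2}} = 11516 \cdot \frac{1}{41002} + \frac{-97 + 18769 + 7261}{42025} = \frac{5758}{20501} + 25933 \cdot \frac{1}{42025} = \frac{5758}{20501} + \frac{25933}{42025} = \frac{773632383}{861554525}$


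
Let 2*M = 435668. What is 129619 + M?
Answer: 347453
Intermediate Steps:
M = 217834 (M = (½)*435668 = 217834)
129619 + M = 129619 + 217834 = 347453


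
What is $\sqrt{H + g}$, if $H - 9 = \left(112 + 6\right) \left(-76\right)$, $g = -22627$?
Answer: $i \sqrt{31586} \approx 177.72 i$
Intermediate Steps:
$H = -8959$ ($H = 9 + \left(112 + 6\right) \left(-76\right) = 9 + 118 \left(-76\right) = 9 - 8968 = -8959$)
$\sqrt{H + g} = \sqrt{-8959 - 22627} = \sqrt{-31586} = i \sqrt{31586}$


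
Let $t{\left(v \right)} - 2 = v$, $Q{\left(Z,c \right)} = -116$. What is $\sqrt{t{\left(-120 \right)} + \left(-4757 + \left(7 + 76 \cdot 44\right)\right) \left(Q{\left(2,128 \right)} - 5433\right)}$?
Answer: $12 \sqrt{54179} \approx 2793.2$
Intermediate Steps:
$t{\left(v \right)} = 2 + v$
$\sqrt{t{\left(-120 \right)} + \left(-4757 + \left(7 + 76 \cdot 44\right)\right) \left(Q{\left(2,128 \right)} - 5433\right)} = \sqrt{\left(2 - 120\right) + \left(-4757 + \left(7 + 76 \cdot 44\right)\right) \left(-116 - 5433\right)} = \sqrt{-118 + \left(-4757 + \left(7 + 3344\right)\right) \left(-5549\right)} = \sqrt{-118 + \left(-4757 + 3351\right) \left(-5549\right)} = \sqrt{-118 - -7801894} = \sqrt{-118 + 7801894} = \sqrt{7801776} = 12 \sqrt{54179}$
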